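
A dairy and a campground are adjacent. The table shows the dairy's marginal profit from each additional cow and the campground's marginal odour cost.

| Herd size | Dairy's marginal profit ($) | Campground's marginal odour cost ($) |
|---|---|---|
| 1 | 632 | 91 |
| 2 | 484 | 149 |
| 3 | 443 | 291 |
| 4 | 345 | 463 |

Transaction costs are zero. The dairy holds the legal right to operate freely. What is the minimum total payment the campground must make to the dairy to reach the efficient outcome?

Left alone the dairy would choose level 4 (marginal profit stays positive).
Efficient level: k* = 3 (marginal profit ≥ marginal odour cost through 3).
The campground must at least cover the dairy's forgone profit from cutting 4→3: 345 = 345.

$345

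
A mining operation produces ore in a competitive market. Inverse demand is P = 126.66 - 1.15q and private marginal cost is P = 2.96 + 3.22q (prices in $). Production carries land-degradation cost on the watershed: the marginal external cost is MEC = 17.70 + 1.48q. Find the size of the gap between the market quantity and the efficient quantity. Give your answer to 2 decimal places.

Market equilibrium (private): 2.96 + 3.22q = 126.66 - 1.15q → q_m = 28.3066.
Social marginal cost = private MC + MEC = 20.66 + 4.70q.
Set SMC = demand: 20.66 + 4.70q = 126.66 - 1.15q → q* = 18.1197.
Gap = |28.3066 − 18.1197| = 10.1869.

10.19 units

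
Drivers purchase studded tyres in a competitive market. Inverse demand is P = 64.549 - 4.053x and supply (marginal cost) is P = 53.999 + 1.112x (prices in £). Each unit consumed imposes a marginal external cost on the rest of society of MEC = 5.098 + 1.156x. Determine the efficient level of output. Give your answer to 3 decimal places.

x* = 0.863

Social marginal benefit = demand − MEC = 59.451 - 5.209x.
Set SMB = MC: 59.451 - 5.209x = 53.999 + 1.112x → x* = 0.8625.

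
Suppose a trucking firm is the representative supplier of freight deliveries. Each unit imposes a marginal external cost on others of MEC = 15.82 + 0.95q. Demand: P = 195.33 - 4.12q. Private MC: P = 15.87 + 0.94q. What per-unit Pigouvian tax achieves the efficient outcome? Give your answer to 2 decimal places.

tax = 41.69 per unit

Social marginal cost = private MC + MEC = 31.69 + 1.89q.
Set SMC = demand: 31.69 + 1.89q = 195.33 - 4.12q → q* = 27.2280.
The Pigouvian tax equals MEC at q*: 15.82 + 0.95×27.2280 = 41.6866.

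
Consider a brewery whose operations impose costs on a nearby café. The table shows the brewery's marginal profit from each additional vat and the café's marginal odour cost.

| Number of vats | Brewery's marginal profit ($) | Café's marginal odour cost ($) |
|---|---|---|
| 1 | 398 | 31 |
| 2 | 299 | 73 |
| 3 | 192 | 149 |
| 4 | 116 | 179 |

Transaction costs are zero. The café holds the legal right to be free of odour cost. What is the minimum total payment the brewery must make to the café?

Efficient level: marginal profit ≥ marginal odour cost through level 3, so k* = 3.
With the café holding the right, the brewery must at least compensate total damage at k*: 31 + 73 + 149 = 253.

$253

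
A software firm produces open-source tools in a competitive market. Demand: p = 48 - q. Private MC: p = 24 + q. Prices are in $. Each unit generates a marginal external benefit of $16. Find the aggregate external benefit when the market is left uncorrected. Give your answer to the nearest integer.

Market equilibrium (private): 24 + q = 48 - q → q_m = 12.0000.
Total external benefit = MEB × q_m = 16 × 12.0000 = 192.0000.

$192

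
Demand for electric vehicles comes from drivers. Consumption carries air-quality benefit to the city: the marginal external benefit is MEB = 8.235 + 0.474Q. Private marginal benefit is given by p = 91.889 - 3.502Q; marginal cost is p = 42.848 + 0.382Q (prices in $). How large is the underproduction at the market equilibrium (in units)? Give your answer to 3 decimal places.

Market equilibrium (private): 42.848 + 0.382Q = 91.889 - 3.502Q → Q_m = 12.6264.
Social marginal benefit = demand + MEB = 100.124 - 3.028Q.
Set SMB = MC: 100.124 - 3.028Q = 42.848 + 0.382Q → Q* = 16.7965.
Gap = |12.6264 − 16.7965| = 4.1701.

4.170 units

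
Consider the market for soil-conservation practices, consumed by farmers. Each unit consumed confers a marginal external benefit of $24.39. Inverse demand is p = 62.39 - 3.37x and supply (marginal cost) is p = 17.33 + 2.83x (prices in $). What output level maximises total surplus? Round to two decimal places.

Social marginal benefit = demand + MEB = 86.78 - 3.37x.
Set SMB = MC: 86.78 - 3.37x = 17.33 + 2.83x → x* = 11.2016.

x* = 11.20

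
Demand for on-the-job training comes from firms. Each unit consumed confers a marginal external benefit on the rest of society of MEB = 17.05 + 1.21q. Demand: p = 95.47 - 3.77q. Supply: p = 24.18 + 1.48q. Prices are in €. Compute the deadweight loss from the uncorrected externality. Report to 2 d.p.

DWL = €138.73

Market equilibrium (private): 24.18 + 1.48q = 95.47 - 3.77q → q_m = 13.5790.
Social marginal benefit = demand + MEB = 112.52 - 2.56q.
Set SMB = MC: 112.52 - 2.56q = 24.18 + 1.48q → q* = 21.8663.
Height of the DWL triangle at q_m is SMB(q_m) − MC(q_m) = MEB(q_m) = 33.4806.
DWL = ½ × 8.2873 × 33.4806 = 138.7319.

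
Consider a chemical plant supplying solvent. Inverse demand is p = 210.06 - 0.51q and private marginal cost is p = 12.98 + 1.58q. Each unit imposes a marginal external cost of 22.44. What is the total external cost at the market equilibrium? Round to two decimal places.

Market equilibrium (private): 12.98 + 1.58q = 210.06 - 0.51q → q_m = 94.2967.
Total external cost = MEC × q_m = 22.44 × 94.2967 = 2116.0179.

2116.02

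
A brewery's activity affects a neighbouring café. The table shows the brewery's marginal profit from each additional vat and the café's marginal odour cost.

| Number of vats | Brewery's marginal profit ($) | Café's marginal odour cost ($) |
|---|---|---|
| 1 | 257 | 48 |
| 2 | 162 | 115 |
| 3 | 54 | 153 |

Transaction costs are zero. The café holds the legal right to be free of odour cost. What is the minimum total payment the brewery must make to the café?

Efficient level: marginal profit ≥ marginal odour cost through level 2, so k* = 2.
With the café holding the right, the brewery must at least compensate total damage at k*: 48 + 115 = 163.

$163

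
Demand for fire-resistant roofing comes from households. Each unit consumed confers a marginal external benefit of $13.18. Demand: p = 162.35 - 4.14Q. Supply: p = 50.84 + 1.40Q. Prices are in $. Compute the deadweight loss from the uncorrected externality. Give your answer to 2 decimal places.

DWL = $15.68

Market equilibrium (private): 50.84 + 1.40Q = 162.35 - 4.14Q → Q_m = 20.1282.
Social marginal benefit = demand + MEB = 175.53 - 4.14Q.
Set SMB = MC: 175.53 - 4.14Q = 50.84 + 1.40Q → Q* = 22.5072.
The loss is the area between SMB and MC from Q* to Q_m; with linear curves that's a triangle of height MEB(Q_m).
DWL = ½ × 2.3790 × 13.1800 = 15.6776.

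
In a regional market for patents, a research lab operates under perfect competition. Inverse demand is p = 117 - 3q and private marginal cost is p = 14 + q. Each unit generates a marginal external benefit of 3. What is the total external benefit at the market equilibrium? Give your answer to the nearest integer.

Market equilibrium (private): 14 + q = 117 - 3q → q_m = 25.7500.
Total external benefit = MEB × q_m = 3 × 25.7500 = 77.2500.

77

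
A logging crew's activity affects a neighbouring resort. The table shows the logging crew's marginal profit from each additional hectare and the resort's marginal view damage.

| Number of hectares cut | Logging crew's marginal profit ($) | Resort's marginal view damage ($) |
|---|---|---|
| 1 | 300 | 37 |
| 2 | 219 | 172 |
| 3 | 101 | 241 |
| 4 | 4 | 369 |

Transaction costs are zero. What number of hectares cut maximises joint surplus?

2

Bargaining reaches the level where marginal profit last exceeds marginal view damage.
That holds through level 2 (219 ≥ 172) but not at 3 (101 < 241).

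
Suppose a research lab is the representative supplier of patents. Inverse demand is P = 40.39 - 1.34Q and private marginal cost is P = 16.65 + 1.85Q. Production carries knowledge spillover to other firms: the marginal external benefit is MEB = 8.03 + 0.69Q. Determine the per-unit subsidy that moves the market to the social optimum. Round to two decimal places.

subsidy = 16.80 per unit

Social marginal cost = private MC − MEB = 8.62 + 1.16Q.
Set SMC = demand: 8.62 + 1.16Q = 40.39 - 1.34Q → Q* = 12.7080.
The Pigouvian subsidy equals MEB at Q*: 8.03 + 0.69×12.7080 = 16.7985.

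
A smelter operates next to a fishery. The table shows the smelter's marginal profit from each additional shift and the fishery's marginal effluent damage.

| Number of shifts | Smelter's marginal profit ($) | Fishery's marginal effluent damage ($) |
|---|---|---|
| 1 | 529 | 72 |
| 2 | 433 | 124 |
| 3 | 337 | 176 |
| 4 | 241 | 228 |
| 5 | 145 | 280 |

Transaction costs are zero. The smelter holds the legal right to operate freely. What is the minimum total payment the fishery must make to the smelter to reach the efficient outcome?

Left alone the smelter would choose level 5 (marginal profit stays positive).
Efficient level: k* = 4 (marginal profit ≥ marginal effluent damage through 4).
The fishery must at least cover the smelter's forgone profit from cutting 5→4: 145 = 145.

$145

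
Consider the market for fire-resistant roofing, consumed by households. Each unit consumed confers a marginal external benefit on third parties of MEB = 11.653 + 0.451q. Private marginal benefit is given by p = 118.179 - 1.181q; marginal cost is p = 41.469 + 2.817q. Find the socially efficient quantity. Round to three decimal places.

Social marginal benefit = demand + MEB = 129.832 - 0.730q.
Set SMB = MC: 129.832 - 0.730q = 41.469 + 2.817q → q* = 24.9120.

q* = 24.912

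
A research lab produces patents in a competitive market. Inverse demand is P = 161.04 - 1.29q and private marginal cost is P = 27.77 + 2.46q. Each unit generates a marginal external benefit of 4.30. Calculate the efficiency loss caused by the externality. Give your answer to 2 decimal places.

DWL = 2.47

Market equilibrium (private): 27.77 + 2.46q = 161.04 - 1.29q → q_m = 35.5387.
Social marginal cost = private MC − MEB = 23.47 + 2.46q.
Set SMC = demand: 23.47 + 2.46q = 161.04 - 1.29q → q* = 36.6853.
Height of the DWL triangle at q_m is demand(q_m) − SMC(q_m) = MEB(q_m) = 4.3000.
DWL = ½ × 1.1466 × 4.3000 = 2.4652.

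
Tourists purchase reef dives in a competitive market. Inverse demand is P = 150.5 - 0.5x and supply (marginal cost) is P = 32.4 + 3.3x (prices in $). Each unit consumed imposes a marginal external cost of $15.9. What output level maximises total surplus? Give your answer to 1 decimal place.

Social marginal benefit = demand − MEC = 134.6 - 0.5x.
Set SMB = MC: 134.6 - 0.5x = 32.4 + 3.3x → x* = 26.8947.

x* = 26.9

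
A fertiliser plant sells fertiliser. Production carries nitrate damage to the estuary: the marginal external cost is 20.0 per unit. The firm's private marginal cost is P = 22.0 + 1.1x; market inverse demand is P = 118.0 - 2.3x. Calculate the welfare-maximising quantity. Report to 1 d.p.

Social marginal cost = private MC + MEC = 42.0 + 1.1x.
Set SMC = demand: 42.0 + 1.1x = 118.0 - 2.3x → x* = 22.3529.

x* = 22.4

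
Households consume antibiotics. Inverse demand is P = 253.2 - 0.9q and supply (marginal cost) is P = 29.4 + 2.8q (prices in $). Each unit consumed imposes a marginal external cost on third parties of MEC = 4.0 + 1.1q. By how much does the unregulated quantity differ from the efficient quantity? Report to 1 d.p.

14.7 units

Market equilibrium (private): 29.4 + 2.8q = 253.2 - 0.9q → q_m = 60.4865.
Social marginal benefit = demand − MEC = 249.2 - 2.0q.
Set SMB = MC: 249.2 - 2.0q = 29.4 + 2.8q → q* = 45.7917.
Gap = |60.4865 − 45.7917| = 14.6948.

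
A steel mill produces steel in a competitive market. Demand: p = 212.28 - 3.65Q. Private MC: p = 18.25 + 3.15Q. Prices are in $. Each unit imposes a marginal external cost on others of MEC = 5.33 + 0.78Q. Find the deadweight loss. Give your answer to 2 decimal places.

DWL = $50.20

Market equilibrium (private): 18.25 + 3.15Q = 212.28 - 3.65Q → Q_m = 28.5338.
Social marginal cost = private MC + MEC = 23.58 + 3.93Q.
Set SMC = demand: 23.58 + 3.93Q = 212.28 - 3.65Q → Q* = 24.8945.
Height of the DWL triangle at Q_m is SMC(Q_m) − demand(Q_m) = MEC(Q_m) = 27.5864.
DWL = ½ × 3.6393 × 27.5864 = 50.1976.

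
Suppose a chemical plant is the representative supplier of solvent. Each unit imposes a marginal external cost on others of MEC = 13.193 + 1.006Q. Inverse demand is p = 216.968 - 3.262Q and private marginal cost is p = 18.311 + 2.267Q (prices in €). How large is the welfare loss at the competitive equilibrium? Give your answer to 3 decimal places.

DWL = €186.251

Market equilibrium (private): 18.311 + 2.267Q = 216.968 - 3.262Q → Q_m = 35.9300.
Social marginal cost = private MC + MEC = 31.504 + 3.273Q.
Set SMC = demand: 31.504 + 3.273Q = 216.968 - 3.262Q → Q* = 28.3801.
The loss is the area between SMC and demand from Q* to Q_m; with linear curves that's a triangle of height MEC(Q_m).
DWL = ½ × 7.5499 × 49.3386 = 186.2507.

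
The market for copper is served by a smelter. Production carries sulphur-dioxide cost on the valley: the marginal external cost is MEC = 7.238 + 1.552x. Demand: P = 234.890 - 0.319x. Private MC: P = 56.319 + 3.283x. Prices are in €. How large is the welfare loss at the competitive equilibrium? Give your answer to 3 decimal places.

Market equilibrium (private): 56.319 + 3.283x = 234.890 - 0.319x → x_m = 49.5755.
Social marginal cost = private MC + MEC = 63.557 + 4.835x.
Set SMC = demand: 63.557 + 4.835x = 234.890 - 0.319x → x* = 33.2427.
Height of the DWL triangle at x_m is SMC(x_m) − demand(x_m) = MEC(x_m) = 84.1792.
DWL = ½ × 16.3328 × 84.1792 = 687.4410.

DWL = €687.441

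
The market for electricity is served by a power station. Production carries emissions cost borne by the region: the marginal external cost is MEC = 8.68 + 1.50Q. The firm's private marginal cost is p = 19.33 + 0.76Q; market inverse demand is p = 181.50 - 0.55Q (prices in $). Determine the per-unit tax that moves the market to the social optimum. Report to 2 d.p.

tax = $90.61 per unit

Social marginal cost = private MC + MEC = 28.01 + 2.26Q.
Set SMC = demand: 28.01 + 2.26Q = 181.50 - 0.55Q → Q* = 54.6228.
The Pigouvian tax equals MEC at Q*: 8.68 + 1.50×54.6228 = 90.6142.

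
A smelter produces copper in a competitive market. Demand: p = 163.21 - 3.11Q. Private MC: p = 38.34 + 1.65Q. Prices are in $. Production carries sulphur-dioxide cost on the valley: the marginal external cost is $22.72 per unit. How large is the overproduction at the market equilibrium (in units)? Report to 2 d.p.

Market equilibrium (private): 38.34 + 1.65Q = 163.21 - 3.11Q → Q_m = 26.2332.
Social marginal cost = private MC + MEC = 61.06 + 1.65Q.
Set SMC = demand: 61.06 + 1.65Q = 163.21 - 3.11Q → Q* = 21.4601.
Gap = |26.2332 − 21.4601| = 4.7731.

4.77 units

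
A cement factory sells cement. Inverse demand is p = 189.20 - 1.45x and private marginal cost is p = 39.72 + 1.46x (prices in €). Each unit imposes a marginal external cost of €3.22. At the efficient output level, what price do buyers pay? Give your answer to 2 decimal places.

P = €116.32

Social marginal cost = private MC + MEC = 42.94 + 1.46x.
Set SMC = demand: 42.94 + 1.46x = 189.20 - 1.45x → x* = 50.2612.
Consumer price on the demand curve at x*: 189.20 − 1.45×50.2612 = 116.3213.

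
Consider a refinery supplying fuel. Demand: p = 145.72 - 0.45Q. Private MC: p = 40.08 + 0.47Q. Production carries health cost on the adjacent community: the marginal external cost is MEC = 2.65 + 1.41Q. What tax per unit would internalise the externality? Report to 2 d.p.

tax = 64.97 per unit

Social marginal cost = private MC + MEC = 42.73 + 1.88Q.
Set SMC = demand: 42.73 + 1.88Q = 145.72 - 0.45Q → Q* = 44.2017.
The Pigouvian tax equals MEC at Q*: 2.65 + 1.41×44.2017 = 64.9744.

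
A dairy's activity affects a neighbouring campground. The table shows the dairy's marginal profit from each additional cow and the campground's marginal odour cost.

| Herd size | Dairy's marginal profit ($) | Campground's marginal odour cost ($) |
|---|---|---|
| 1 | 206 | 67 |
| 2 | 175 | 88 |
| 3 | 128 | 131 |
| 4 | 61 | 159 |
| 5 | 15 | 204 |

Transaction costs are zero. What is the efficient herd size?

2

Bargaining reaches the level where marginal profit last exceeds marginal odour cost.
That holds through level 2 (175 ≥ 88) but not at 3 (128 < 131).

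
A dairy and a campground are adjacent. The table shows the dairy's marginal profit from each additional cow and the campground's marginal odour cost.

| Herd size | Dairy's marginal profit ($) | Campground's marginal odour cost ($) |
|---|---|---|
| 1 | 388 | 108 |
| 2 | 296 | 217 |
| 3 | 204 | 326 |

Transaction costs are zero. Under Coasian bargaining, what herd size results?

Bargaining reaches the level where marginal profit last exceeds marginal odour cost.
That holds through level 2 (296 ≥ 217) but not at 3 (204 < 326).

2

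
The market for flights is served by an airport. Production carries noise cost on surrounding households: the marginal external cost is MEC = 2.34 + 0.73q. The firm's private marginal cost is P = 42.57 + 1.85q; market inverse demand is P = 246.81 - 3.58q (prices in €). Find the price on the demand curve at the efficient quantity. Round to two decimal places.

Social marginal cost = private MC + MEC = 44.91 + 2.58q.
Set SMC = demand: 44.91 + 2.58q = 246.81 - 3.58q → q* = 32.7760.
Consumer price on the demand curve at q*: 246.81 − 3.58×32.7760 = 129.4719.

P = €129.47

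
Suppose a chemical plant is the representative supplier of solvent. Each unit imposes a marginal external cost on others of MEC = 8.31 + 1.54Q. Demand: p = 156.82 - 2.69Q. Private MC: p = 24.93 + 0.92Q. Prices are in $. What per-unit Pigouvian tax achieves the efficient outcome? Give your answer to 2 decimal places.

Social marginal cost = private MC + MEC = 33.24 + 2.46Q.
Set SMC = demand: 33.24 + 2.46Q = 156.82 - 2.69Q → Q* = 23.9961.
The Pigouvian tax equals MEC at Q*: 8.31 + 1.54×23.9961 = 45.2640.

tax = $45.26 per unit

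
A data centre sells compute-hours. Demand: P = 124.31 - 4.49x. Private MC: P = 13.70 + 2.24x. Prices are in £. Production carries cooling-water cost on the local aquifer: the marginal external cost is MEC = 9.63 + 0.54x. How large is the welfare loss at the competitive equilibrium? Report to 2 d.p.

Market equilibrium (private): 13.70 + 2.24x = 124.31 - 4.49x → x_m = 16.4354.
Social marginal cost = private MC + MEC = 23.33 + 2.78x.
Set SMC = demand: 23.33 + 2.78x = 124.31 - 4.49x → x* = 13.8900.
Height of the DWL triangle at x_m is SMC(x_m) − demand(x_m) = MEC(x_m) = 18.5051.
DWL = ½ × 2.5454 × 18.5051 = 23.5514.

DWL = £23.55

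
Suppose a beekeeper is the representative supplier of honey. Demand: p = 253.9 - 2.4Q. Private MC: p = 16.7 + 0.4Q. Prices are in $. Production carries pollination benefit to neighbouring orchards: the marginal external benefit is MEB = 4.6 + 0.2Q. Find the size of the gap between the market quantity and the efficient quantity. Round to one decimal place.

8.3 units

Market equilibrium (private): 16.7 + 0.4Q = 253.9 - 2.4Q → Q_m = 84.7143.
Social marginal cost = private MC − MEB = 12.1 + 0.2Q.
Set SMC = demand: 12.1 + 0.2Q = 253.9 - 2.4Q → Q* = 93.0000.
Gap = |84.7143 − 93.0000| = 8.2857.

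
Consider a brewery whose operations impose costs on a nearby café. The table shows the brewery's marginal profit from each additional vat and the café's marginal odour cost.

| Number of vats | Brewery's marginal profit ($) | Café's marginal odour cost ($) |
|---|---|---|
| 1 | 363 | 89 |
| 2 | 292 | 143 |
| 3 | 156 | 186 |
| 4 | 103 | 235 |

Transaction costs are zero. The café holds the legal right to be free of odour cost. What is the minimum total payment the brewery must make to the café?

Efficient level: marginal profit ≥ marginal odour cost through level 2, so k* = 2.
With the café holding the right, the brewery must at least compensate total damage at k*: 89 + 143 = 232.

$232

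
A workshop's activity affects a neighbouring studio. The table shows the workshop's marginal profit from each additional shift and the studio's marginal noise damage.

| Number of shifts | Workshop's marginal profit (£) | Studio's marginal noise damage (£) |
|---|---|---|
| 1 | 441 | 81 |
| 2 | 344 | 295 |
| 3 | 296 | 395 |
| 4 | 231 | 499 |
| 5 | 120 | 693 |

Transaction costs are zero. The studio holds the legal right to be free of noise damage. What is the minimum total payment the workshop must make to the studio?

£376

Efficient level: marginal profit ≥ marginal noise damage through level 2, so k* = 2.
With the studio holding the right, the workshop must at least compensate total damage at k*: 81 + 295 = 376.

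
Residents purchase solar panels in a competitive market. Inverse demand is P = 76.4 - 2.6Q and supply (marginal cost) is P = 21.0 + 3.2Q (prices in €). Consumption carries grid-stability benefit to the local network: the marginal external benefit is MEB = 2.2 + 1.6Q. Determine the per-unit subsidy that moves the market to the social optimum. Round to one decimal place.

Social marginal benefit = demand + MEB = 78.6 - Q.
Set SMB = MC: 78.6 - Q = 21.0 + 3.2Q → Q* = 13.7143.
The Pigouvian subsidy equals MEB at Q*: 2.2 + 1.6×13.7143 = 24.1429.

subsidy = €24.1 per unit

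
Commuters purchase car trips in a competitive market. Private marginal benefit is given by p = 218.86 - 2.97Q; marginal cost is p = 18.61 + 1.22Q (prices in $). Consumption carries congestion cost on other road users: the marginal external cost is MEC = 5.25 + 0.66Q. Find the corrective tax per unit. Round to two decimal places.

tax = $31.79 per unit

Social marginal benefit = demand − MEC = 213.61 - 3.63Q.
Set SMB = MC: 213.61 - 3.63Q = 18.61 + 1.22Q → Q* = 40.2062.
The Pigouvian tax equals MEC at Q*: 5.25 + 0.66×40.2062 = 31.7861.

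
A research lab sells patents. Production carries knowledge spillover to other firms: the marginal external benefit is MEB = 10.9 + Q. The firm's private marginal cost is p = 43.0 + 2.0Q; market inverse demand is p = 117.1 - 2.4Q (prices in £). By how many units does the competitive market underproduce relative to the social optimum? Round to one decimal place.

8.2 units

Market equilibrium (private): 43.0 + 2.0Q = 117.1 - 2.4Q → Q_m = 16.8409.
Social marginal cost = private MC − MEB = 32.1 + Q.
Set SMC = demand: 32.1 + Q = 117.1 - 2.4Q → Q* = 25.0000.
Gap = |16.8409 − 25.0000| = 8.1591.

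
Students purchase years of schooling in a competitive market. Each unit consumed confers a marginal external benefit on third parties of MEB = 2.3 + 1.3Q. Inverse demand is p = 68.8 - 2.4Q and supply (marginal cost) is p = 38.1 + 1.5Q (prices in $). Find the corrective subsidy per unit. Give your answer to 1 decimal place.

subsidy = $18.8 per unit

Social marginal benefit = demand + MEB = 71.1 - 1.1Q.
Set SMB = MC: 71.1 - 1.1Q = 38.1 + 1.5Q → Q* = 12.6923.
The Pigouvian subsidy equals MEB at Q*: 2.3 + 1.3×12.6923 = 18.8000.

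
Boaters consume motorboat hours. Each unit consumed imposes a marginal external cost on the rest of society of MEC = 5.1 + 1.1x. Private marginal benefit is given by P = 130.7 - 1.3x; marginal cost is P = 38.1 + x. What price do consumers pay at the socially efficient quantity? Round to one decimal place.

P = 97.2

Social marginal benefit = demand − MEC = 125.6 - 2.4x.
Set SMB = MC: 125.6 - 2.4x = 38.1 + x → x* = 25.7353.
Consumer price on the demand curve at x*: 130.7 − 1.3×25.7353 = 97.2441.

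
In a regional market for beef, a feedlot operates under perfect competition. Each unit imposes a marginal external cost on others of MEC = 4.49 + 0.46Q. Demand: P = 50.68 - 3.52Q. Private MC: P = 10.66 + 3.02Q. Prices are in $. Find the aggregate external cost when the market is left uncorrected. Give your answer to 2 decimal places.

Market equilibrium (private): 10.66 + 3.02Q = 50.68 - 3.52Q → Q_m = 6.1193.
Total external cost = ∫₀^{Q_m} (4.49 + 0.46Q) dQ = 4.49×6.1193 + ½×0.46×6.1193² = 36.0882.

$36.09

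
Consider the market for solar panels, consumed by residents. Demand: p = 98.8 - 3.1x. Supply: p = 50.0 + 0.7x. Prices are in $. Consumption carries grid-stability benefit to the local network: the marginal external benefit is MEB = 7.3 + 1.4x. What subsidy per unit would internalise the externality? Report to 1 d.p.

subsidy = $40.0 per unit

Social marginal benefit = demand + MEB = 106.1 - 1.7x.
Set SMB = MC: 106.1 - 1.7x = 50.0 + 0.7x → x* = 23.3750.
The Pigouvian subsidy equals MEB at x*: 7.3 + 1.4×23.3750 = 40.0250.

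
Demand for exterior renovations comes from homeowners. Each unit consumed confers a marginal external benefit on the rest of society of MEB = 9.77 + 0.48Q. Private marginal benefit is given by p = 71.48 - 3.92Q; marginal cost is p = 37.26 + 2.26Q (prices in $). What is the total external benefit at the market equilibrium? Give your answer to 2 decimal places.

Market equilibrium (private): 37.26 + 2.26Q = 71.48 - 3.92Q → Q_m = 5.5372.
Total external benefit = ∫₀^{Q_m} (9.77 + 0.48Q) dQ = 9.77×5.5372 + ½×0.48×5.5372² = 61.4570.

$61.46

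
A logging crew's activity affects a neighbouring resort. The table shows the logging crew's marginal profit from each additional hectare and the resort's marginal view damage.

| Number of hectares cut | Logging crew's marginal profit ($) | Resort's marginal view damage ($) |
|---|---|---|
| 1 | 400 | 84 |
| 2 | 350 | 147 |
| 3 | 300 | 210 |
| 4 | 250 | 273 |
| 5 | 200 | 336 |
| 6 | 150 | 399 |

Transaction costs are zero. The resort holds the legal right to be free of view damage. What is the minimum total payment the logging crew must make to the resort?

$441

Efficient level: marginal profit ≥ marginal view damage through level 3, so k* = 3.
With the resort holding the right, the logging crew must at least compensate total damage at k*: 84 + 147 + 210 = 441.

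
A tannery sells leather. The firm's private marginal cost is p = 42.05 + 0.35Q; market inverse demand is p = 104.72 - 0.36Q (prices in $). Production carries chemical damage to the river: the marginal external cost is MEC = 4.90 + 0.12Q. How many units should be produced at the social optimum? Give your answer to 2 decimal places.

Social marginal cost = private MC + MEC = 46.95 + 0.47Q.
Set SMC = demand: 46.95 + 0.47Q = 104.72 - 0.36Q → Q* = 69.6024.

Q* = 69.60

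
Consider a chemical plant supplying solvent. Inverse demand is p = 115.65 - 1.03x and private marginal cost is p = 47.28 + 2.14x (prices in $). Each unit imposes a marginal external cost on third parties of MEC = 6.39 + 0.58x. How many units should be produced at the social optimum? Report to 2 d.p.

x* = 16.53

Social marginal cost = private MC + MEC = 53.67 + 2.72x.
Set SMC = demand: 53.67 + 2.72x = 115.65 - 1.03x → x* = 16.5280.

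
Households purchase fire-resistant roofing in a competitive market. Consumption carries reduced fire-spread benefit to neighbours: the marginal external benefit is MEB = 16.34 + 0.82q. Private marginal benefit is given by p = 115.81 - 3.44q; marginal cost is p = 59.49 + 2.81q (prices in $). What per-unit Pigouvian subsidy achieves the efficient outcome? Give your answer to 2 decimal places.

Social marginal benefit = demand + MEB = 132.15 - 2.62q.
Set SMB = MC: 132.15 - 2.62q = 59.49 + 2.81q → q* = 13.3812.
The Pigouvian subsidy equals MEB at q*: 16.34 + 0.82×13.3812 = 27.3126.

subsidy = $27.31 per unit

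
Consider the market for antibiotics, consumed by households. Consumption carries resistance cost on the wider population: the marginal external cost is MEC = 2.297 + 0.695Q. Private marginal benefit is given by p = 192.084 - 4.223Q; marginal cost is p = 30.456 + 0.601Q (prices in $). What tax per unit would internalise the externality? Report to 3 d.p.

tax = $22.361 per unit

Social marginal benefit = demand − MEC = 189.787 - 4.918Q.
Set SMB = MC: 189.787 - 4.918Q = 30.456 + 0.601Q → Q* = 28.8695.
The Pigouvian tax equals MEC at Q*: 2.297 + 0.695×28.8695 = 22.3613.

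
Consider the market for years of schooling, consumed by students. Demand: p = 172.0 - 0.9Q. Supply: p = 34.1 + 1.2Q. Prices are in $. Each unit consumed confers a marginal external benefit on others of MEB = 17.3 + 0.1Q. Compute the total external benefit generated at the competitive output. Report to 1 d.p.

$1351.6

Market equilibrium (private): 34.1 + 1.2Q = 172.0 - 0.9Q → Q_m = 65.6667.
Total external benefit = ∫₀^{Q_m} (17.3 + 0.1Q) dQ = 17.3×65.6667 + ½×0.1×65.6667² = 1351.6397.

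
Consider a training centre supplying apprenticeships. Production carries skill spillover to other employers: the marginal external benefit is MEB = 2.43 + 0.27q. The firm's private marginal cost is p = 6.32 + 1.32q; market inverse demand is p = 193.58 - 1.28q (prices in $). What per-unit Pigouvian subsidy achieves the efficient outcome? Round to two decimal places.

subsidy = $24.41 per unit

Social marginal cost = private MC − MEB = 3.89 + 1.05q.
Set SMC = demand: 3.89 + 1.05q = 193.58 - 1.28q → q* = 81.4120.
The Pigouvian subsidy equals MEB at q*: 2.43 + 0.27×81.4120 = 24.4112.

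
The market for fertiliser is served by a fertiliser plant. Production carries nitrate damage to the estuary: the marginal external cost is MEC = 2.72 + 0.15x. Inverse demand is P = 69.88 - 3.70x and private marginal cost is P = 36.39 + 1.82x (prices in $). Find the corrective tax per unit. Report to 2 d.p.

tax = $3.53 per unit

Social marginal cost = private MC + MEC = 39.11 + 1.97x.
Set SMC = demand: 39.11 + 1.97x = 69.88 - 3.70x → x* = 5.4268.
The Pigouvian tax equals MEC at x*: 2.72 + 0.15×5.4268 = 3.5340.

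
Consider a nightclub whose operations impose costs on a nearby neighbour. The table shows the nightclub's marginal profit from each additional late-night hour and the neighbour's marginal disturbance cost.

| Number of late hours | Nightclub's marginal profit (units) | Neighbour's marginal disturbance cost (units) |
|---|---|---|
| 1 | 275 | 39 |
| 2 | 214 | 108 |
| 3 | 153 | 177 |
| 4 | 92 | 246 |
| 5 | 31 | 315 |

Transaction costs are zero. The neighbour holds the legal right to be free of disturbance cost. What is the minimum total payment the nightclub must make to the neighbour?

Efficient level: marginal profit ≥ marginal disturbance cost through level 2, so k* = 2.
With the neighbour holding the right, the nightclub must at least compensate total damage at k*: 39 + 108 = 147.

147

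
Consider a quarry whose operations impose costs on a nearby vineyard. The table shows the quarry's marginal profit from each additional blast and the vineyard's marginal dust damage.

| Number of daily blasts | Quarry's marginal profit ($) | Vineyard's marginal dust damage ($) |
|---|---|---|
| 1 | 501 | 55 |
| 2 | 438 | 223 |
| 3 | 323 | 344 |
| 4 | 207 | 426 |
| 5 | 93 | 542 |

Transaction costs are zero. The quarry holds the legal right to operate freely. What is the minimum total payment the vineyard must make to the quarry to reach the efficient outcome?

Left alone the quarry would choose level 5 (marginal profit stays positive).
Efficient level: k* = 2 (marginal profit ≥ marginal dust damage through 2).
The vineyard must at least cover the quarry's forgone profit from cutting 5→2: 323 + 207 + 93 = 623.

$623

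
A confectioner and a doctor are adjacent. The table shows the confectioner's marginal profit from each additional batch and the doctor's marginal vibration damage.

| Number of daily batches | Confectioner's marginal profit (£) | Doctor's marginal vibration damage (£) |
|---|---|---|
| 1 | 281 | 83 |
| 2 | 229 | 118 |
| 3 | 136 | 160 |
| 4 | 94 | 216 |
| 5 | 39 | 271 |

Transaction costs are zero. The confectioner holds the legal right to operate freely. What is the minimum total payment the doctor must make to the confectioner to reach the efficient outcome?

£269

Left alone the confectioner would choose level 5 (marginal profit stays positive).
Efficient level: k* = 2 (marginal profit ≥ marginal vibration damage through 2).
The doctor must at least cover the confectioner's forgone profit from cutting 5→2: 136 + 94 + 39 = 269.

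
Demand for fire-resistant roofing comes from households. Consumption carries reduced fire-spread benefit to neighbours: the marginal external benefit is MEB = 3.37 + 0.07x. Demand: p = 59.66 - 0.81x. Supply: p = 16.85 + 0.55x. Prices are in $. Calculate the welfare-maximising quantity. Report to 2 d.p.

x* = 35.80

Social marginal benefit = demand + MEB = 63.03 - 0.74x.
Set SMB = MC: 63.03 - 0.74x = 16.85 + 0.55x → x* = 35.7984.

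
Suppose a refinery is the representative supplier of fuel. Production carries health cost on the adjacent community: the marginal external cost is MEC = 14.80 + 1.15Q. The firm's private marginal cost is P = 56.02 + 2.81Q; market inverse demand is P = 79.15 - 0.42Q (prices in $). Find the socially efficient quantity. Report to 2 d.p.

Q* = 1.90

Social marginal cost = private MC + MEC = 70.82 + 3.96Q.
Set SMC = demand: 70.82 + 3.96Q = 79.15 - 0.42Q → Q* = 1.9018.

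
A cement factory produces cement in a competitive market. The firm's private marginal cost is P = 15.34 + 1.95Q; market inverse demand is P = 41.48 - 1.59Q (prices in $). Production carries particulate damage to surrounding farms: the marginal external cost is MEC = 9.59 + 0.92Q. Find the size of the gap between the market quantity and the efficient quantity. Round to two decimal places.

3.67 units

Market equilibrium (private): 15.34 + 1.95Q = 41.48 - 1.59Q → Q_m = 7.3842.
Social marginal cost = private MC + MEC = 24.93 + 2.87Q.
Set SMC = demand: 24.93 + 2.87Q = 41.48 - 1.59Q → Q* = 3.7108.
Gap = |7.3842 − 3.7108| = 3.6734.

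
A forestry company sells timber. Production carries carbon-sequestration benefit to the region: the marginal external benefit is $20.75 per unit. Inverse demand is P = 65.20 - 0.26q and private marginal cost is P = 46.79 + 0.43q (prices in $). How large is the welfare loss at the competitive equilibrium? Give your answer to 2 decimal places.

DWL = $312.00

Market equilibrium (private): 46.79 + 0.43q = 65.20 - 0.26q → q_m = 26.6812.
Social marginal cost = private MC − MEB = 26.04 + 0.43q.
Set SMC = demand: 26.04 + 0.43q = 65.20 - 0.26q → q* = 56.7536.
Height of the DWL triangle at q_m is demand(q_m) − SMC(q_m) = MEB(q_m) = 20.7500.
DWL = ½ × 30.0724 × 20.7500 = 312.0012.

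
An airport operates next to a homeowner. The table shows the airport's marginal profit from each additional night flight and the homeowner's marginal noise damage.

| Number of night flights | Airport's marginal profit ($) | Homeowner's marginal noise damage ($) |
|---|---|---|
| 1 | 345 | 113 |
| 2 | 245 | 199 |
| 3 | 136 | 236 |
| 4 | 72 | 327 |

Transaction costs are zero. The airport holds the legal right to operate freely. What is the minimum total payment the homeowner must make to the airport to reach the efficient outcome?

Left alone the airport would choose level 4 (marginal profit stays positive).
Efficient level: k* = 2 (marginal profit ≥ marginal noise damage through 2).
The homeowner must at least cover the airport's forgone profit from cutting 4→2: 136 + 72 = 208.

$208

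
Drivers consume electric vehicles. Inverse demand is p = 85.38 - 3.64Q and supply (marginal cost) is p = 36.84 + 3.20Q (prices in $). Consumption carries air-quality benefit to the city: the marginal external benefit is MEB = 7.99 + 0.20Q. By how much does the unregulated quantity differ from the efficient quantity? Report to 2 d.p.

1.42 units

Market equilibrium (private): 36.84 + 3.20Q = 85.38 - 3.64Q → Q_m = 7.0965.
Social marginal benefit = demand + MEB = 93.37 - 3.44Q.
Set SMB = MC: 93.37 - 3.44Q = 36.84 + 3.20Q → Q* = 8.5136.
Gap = |7.0965 − 8.5136| = 1.4171.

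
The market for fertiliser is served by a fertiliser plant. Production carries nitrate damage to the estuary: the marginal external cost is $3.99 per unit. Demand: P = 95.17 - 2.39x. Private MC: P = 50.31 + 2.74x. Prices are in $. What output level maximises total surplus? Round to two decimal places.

x* = 7.97

Social marginal cost = private MC + MEC = 54.30 + 2.74x.
Set SMC = demand: 54.30 + 2.74x = 95.17 - 2.39x → x* = 7.9669.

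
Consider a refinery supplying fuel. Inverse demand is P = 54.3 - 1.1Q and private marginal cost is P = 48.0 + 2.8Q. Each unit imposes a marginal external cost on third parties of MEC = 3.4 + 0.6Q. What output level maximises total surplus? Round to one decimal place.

Q* = 0.6

Social marginal cost = private MC + MEC = 51.4 + 3.4Q.
Set SMC = demand: 51.4 + 3.4Q = 54.3 - 1.1Q → Q* = 0.6444.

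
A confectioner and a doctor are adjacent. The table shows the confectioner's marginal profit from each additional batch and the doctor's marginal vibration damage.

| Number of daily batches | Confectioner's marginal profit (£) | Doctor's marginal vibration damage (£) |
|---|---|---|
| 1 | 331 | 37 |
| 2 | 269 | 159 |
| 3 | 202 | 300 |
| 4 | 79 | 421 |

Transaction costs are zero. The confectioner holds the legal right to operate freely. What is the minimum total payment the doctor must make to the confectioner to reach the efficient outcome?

£281

Left alone the confectioner would choose level 4 (marginal profit stays positive).
Efficient level: k* = 2 (marginal profit ≥ marginal vibration damage through 2).
The doctor must at least cover the confectioner's forgone profit from cutting 4→2: 202 + 79 = 281.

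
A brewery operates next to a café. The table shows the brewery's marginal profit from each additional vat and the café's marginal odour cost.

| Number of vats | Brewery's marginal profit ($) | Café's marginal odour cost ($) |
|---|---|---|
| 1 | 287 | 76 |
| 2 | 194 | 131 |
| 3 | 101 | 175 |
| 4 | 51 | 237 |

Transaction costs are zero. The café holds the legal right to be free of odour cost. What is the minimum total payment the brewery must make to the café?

$207

Efficient level: marginal profit ≥ marginal odour cost through level 2, so k* = 2.
With the café holding the right, the brewery must at least compensate total damage at k*: 76 + 131 = 207.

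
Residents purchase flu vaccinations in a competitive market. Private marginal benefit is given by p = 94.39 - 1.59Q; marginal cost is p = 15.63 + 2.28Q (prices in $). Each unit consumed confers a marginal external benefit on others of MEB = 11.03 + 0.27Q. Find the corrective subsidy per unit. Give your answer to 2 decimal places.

Social marginal benefit = demand + MEB = 105.42 - 1.32Q.
Set SMB = MC: 105.42 - 1.32Q = 15.63 + 2.28Q → Q* = 24.9417.
The Pigouvian subsidy equals MEB at Q*: 11.03 + 0.27×24.9417 = 17.7643.

subsidy = $17.76 per unit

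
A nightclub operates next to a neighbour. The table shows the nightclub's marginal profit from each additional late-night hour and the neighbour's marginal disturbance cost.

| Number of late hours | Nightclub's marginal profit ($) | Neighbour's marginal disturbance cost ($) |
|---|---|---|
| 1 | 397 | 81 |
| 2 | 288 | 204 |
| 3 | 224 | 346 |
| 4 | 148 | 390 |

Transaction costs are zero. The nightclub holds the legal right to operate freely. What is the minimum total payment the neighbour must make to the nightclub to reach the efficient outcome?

Left alone the nightclub would choose level 4 (marginal profit stays positive).
Efficient level: k* = 2 (marginal profit ≥ marginal disturbance cost through 2).
The neighbour must at least cover the nightclub's forgone profit from cutting 4→2: 224 + 148 = 372.

$372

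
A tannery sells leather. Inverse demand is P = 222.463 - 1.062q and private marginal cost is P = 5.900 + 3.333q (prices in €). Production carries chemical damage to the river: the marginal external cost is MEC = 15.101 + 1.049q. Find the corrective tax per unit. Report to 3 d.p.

Social marginal cost = private MC + MEC = 21.001 + 4.382q.
Set SMC = demand: 21.001 + 4.382q = 222.463 - 1.062q → q* = 37.0062.
The Pigouvian tax equals MEC at q*: 15.101 + 1.049×37.0062 = 53.9205.

tax = €53.921 per unit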